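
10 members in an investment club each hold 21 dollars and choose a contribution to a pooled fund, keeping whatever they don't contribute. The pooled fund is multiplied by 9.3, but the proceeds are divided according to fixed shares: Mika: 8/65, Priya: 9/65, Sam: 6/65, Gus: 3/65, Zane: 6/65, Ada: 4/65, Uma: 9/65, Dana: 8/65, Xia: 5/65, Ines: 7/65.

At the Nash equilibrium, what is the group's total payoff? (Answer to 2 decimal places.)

1081.50 dollars

Each unit j contributes comes back to j as 9.3 × (j's share), so j prefers to contribute only if that share exceeds 1/9.3 = 0.1075; otherwise keeping the unit dominates.
Mika, Priya, Uma, Dana and Ines clear that bar, contributing 21 each; the remaining 5 contribute 0. Total contributed: 105.
The pooled fund pays out 9.3 × 105 = 976.50 in total (split across the unequal shares, but the aggregate is all that matters for the group sum).
The 5 free-riders keep 21 each, adding 105. Group total = 105 + 976.50 = 1081.50.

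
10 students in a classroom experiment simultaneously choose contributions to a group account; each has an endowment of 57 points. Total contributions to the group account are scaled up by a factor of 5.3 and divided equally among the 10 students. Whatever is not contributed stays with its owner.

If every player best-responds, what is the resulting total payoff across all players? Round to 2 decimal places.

Each contributed unit returns 5.3/10 = 0.5300 to its contributor — below 1 — so contributing 0 is dominant for every player. At the Nash equilibrium everyone keeps their 57, and the group total is 10 × 57 = 570.

570.00 points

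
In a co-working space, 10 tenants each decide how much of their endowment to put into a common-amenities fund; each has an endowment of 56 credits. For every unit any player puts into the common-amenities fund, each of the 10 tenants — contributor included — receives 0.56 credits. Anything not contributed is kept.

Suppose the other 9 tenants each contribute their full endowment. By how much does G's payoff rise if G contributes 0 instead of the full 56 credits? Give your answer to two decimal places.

24.64 credits

Switching from a contribution of 56 to 0 lets G keep an extra 56 credits, but lowers the common-amenities fund by 56, which costs G their own share of that drop: 0.56 × 56 = 31.36.
Net gain = 56 − 31.36 = 24.64. The private return per contributed unit (0.56) is below 1, so free-riding is indeed the best response regardless of what the others do.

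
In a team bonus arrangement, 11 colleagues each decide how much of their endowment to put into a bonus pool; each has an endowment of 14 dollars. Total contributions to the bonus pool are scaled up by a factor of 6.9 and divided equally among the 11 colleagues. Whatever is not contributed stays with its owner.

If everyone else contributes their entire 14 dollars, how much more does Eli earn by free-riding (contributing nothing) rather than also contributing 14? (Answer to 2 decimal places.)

Switching from a contribution of 14 to 0 lets Eli keep an extra 14 dollars, but lowers the bonus pool by 14, which costs Eli their own share of that drop: 6.9/11 × 14 = 8.78.
Net gain = 14 − 8.78 = 5.22. The private return per contributed unit (0.6273) is below 1, so free-riding is indeed the best response regardless of what the others do.

5.22 dollars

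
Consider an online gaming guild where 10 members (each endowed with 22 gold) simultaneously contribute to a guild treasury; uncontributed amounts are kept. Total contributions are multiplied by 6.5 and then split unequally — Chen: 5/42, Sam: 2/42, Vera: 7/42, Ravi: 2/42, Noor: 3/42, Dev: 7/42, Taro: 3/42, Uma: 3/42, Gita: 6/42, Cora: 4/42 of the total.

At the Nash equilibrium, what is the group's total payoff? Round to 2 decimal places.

462.00 gold

Each unit j contributes comes back to j as 6.5 × (j's share), so j prefers to contribute only if that share exceeds 1/6.5 = 0.1538; otherwise keeping the unit dominates.
Vera and Dev clear that bar, contributing 22 each; the remaining 8 contribute 0. Total contributed: 44.
The guild treasury pays out 6.5 × 44 = 286.00 in total (split across the unequal shares, but the aggregate is all that matters for the group sum).
The 8 free-riders keep 22 each, adding 176. Group total = 176 + 286.00 = 462.00.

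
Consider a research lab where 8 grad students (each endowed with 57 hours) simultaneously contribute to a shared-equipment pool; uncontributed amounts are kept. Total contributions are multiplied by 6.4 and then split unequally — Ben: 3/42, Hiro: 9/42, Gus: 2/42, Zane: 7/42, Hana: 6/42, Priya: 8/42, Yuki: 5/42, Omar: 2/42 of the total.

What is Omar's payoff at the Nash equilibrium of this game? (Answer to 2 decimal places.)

Player j's private return per contributed unit is 6.4 × (j's share). Contributing is weakly dominant for j when that share is at least 1/6.4 = 0.1563, and contributing 0 is dominant otherwise.
Hiro, Zane and Priya clear that bar, contributing 57 each; the remaining 5 contribute 0. Total contributed: 171.
Omar keeps 57 and receives 6.4 × 171 × 2/42 = 52.11 from the shared-equipment pool, for a payoff of 109.11.

109.11 hours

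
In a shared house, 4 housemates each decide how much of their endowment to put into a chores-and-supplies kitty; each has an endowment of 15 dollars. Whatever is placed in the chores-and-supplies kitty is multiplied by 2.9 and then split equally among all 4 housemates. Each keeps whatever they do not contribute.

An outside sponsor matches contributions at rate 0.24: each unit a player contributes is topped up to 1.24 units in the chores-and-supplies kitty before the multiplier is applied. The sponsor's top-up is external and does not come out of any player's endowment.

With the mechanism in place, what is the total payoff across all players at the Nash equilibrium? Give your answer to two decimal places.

Even with the mechanism, each unit contributed returns only 2.9 × 1.24 / 4 = 0.8990 per unit of net cost, so contributing nothing is still dominant.
At the Nash equilibrium no one contributes; group total payoff = 4 × 15 = 60.

60.00 dollars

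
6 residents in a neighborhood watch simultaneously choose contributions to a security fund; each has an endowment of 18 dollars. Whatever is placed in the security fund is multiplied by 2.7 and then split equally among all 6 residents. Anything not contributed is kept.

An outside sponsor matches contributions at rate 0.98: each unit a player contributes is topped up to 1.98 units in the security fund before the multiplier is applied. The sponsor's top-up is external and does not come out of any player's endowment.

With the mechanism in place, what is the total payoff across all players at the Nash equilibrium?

108.00 dollars

With the mechanism, a contributed unit returns 2.7 × 1.98 / 6 = 0.8910 per unit of net cost — still below 1 — so contributing 0 remains dominant for every player.
At the Nash equilibrium no one contributes; group total payoff = 6 × 18 = 108.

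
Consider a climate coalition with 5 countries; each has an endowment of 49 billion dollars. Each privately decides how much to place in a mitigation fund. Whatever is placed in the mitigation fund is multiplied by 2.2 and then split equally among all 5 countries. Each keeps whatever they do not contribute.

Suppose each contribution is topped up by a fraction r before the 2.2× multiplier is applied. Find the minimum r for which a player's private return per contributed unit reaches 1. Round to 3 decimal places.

1.273

With matching at rate r, one contributed unit becomes (1 + r) in the mitigation fund and returns 2.2 × (1 + r) / 5 to the contributor.
Setting this equal to 1: 1 + r = 5/2.2 = 2.2727.
So the minimum matching rate is r = 2.2727 − 1 = 1.273.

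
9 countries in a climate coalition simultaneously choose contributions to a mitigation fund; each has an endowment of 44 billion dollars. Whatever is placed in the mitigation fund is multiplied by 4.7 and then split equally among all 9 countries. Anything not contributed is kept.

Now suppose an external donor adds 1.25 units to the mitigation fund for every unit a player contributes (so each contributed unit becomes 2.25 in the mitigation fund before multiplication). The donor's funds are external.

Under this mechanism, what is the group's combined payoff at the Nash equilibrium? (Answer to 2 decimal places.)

4187.70 billion dollars

Under the mechanism each unit contributed yields 4.7 × 2.25 / 9 = 1.1750 back to its contributor per unit of net cost, which exceeds 1, making full contribution the dominant choice for everyone.
So the Nash equilibrium is full contribution by all 9; the group earns 4.7 × 2.25 × 396 = 4187.70.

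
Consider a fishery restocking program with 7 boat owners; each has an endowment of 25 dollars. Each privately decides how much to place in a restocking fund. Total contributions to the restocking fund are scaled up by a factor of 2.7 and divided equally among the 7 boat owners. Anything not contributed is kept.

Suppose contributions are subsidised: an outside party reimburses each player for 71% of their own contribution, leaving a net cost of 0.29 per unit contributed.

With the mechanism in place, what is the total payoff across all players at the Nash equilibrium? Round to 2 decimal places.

596.75 dollars

With the mechanism, a contributed unit returns (2.7/7) / 0.29 = 1.3300 per unit of net cost to the contributor — now above 1 — so contributing fully is weakly dominant for every player.
So the Nash equilibrium is full contribution by all 7; the group earns 7 × (25 × 0.71 + 2.7 × 25) = 596.75.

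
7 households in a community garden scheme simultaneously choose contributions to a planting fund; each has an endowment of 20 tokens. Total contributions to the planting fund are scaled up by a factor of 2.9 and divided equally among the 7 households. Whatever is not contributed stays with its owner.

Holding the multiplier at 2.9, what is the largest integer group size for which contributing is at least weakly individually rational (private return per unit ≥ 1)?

Private return per unit is 2.9/(group size), which is ≥ 1 whenever the group size is ≤ 2.9.
The largest such integer is 2.

2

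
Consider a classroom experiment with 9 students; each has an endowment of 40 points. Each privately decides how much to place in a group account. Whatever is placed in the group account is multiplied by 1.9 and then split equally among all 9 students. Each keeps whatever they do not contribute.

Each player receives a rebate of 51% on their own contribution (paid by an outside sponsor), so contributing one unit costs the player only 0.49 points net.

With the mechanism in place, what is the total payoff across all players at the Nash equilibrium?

360.00 points

The effective private return is (1.9/9) / 0.49 = 0.4308, which is still under 1, so the mechanism doesn't change anyone's dominant strategy: zero contribution.
At the Nash equilibrium no one contributes; group total payoff = 9 × 40 = 360.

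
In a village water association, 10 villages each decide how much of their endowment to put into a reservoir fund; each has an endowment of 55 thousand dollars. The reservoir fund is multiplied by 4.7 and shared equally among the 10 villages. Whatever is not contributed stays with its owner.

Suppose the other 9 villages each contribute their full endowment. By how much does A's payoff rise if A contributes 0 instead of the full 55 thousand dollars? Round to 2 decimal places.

29.15 thousand dollars

Switching from a contribution of 55 to 0 lets A keep an extra 55 thousand dollars, but lowers the reservoir fund by 55, which costs A their own share of that drop: 4.7/10 × 55 = 25.85.
Net gain = 55 − 25.85 = 29.15. The private return per contributed unit (0.4700) is below 1, so free-riding is indeed the best response regardless of what the others do.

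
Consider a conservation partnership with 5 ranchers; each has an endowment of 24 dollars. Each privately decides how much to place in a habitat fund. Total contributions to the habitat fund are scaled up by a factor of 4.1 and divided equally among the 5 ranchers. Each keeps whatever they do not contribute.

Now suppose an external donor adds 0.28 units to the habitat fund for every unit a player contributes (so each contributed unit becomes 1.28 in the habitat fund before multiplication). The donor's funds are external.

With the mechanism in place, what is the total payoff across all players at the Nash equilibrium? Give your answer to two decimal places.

629.76 dollars

Under the mechanism each unit contributed yields 4.1 × 1.28 / 5 = 1.0496 back to its contributor per unit of net cost, which exceeds 1, making full contribution the dominant choice for everyone.
So the Nash equilibrium is full contribution by all 5; the group earns 4.1 × 1.28 × 120 = 629.76.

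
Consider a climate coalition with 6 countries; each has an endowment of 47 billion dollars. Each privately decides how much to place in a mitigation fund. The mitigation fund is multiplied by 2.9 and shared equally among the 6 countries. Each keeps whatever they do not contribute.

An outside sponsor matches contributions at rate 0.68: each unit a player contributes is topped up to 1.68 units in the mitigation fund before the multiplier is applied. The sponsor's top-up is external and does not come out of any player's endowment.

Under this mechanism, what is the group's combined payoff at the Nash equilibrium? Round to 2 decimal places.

With the mechanism, a contributed unit returns 2.9 × 1.68 / 6 = 0.8120 per unit of net cost — still below 1 — so contributing 0 remains dominant for every player.
At the Nash equilibrium no one contributes; group total payoff = 6 × 47 = 282.

282.00 billion dollars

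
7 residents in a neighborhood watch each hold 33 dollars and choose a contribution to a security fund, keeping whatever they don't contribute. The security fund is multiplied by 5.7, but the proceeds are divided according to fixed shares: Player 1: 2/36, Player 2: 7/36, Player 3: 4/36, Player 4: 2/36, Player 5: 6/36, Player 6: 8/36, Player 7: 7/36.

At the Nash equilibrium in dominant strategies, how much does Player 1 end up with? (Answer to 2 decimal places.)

A player with share s gets back 5.7·s per unit contributed, so full contribution is dominant for anyone with s > 1/5.7 = 0.1754 and zero contribution is dominant for anyone below.
Player 2, Player 6 and Player 7 clear that bar, contributing 33 each; the remaining 4 contribute 0. Total contributed: 99.
Player 1 keeps 33 and receives 5.7 × 99 × 2/36 = 31.35 from the security fund, for a payoff of 64.35.

64.35 dollars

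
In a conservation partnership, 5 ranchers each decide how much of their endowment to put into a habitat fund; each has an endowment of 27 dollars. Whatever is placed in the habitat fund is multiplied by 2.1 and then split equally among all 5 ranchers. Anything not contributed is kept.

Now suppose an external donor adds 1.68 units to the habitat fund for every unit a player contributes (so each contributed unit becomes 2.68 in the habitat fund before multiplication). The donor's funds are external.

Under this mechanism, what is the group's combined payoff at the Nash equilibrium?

759.78 dollars

With the mechanism, a contributed unit returns 2.1 × 2.68 / 5 = 1.1256 per unit of net cost to the contributor — now above 1 — so contributing fully is weakly dominant for every player.
So the Nash equilibrium is full contribution by all 5; the group earns 2.1 × 2.68 × 135 = 759.78.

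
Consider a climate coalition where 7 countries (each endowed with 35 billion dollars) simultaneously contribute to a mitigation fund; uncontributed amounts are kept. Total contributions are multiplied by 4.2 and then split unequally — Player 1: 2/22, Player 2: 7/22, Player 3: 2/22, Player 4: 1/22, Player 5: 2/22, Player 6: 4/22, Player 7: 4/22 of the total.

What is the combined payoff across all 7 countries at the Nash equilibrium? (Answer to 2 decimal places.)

A player with share s gets back 4.2·s per unit contributed, so full contribution is dominant for anyone with s > 1/4.2 = 0.2381 and zero contribution is dominant for anyone below.
Player 2 alone (share 7/22) is above the threshold, contributing 35; the remaining 6 contribute 0. Total contributed: 35.
The mitigation fund pays out 4.2 × 35 = 147.00 in total (split across the unequal shares, but the aggregate is all that matters for the group sum).
The 6 free-riders keep 35 each, adding 210. Group total = 210 + 147.00 = 357.00.

357.00 billion dollars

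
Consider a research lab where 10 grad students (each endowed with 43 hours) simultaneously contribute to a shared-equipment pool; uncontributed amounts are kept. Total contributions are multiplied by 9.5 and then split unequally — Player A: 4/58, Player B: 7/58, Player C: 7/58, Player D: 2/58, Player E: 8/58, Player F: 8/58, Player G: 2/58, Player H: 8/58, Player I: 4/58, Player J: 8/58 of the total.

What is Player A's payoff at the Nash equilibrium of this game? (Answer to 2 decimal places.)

212.03 hours

Each unit j contributes comes back to j as 9.5 × (j's share), so j prefers to contribute only if that share exceeds 1/9.5 = 0.1053; otherwise keeping the unit dominates.
Player B, Player C, Player E, Player F, Player H and Player J clear that bar, contributing 43 each; the remaining 4 contribute 0. Total contributed: 258.
Player A keeps 43 and receives 9.5 × 258 × 4/58 = 169.03 from the shared-equipment pool, for a payoff of 212.03.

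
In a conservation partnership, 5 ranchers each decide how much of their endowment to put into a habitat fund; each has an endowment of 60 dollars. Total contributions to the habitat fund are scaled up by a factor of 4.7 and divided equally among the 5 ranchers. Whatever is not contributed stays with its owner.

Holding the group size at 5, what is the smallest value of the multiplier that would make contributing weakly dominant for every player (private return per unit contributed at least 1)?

5

A contributed unit returns (multiplier)/5 to its contributor.
This reaches 1 exactly when the multiplier is 5.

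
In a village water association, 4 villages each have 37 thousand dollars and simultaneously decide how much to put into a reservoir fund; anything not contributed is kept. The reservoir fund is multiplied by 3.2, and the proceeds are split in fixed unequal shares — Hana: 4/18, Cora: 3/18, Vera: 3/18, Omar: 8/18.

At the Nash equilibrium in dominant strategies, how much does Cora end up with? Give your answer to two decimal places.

56.73 thousand dollars

A player with share s gets back 3.2·s per unit contributed, so full contribution is dominant for anyone with s > 1/3.2 = 0.3125 and zero contribution is dominant for anyone below.
The only share above 0.3125 is Omar's 8/18, contributing 37; the remaining 3 contribute 0. Total contributed: 37.
Cora keeps 37 and receives 3.2 × 37 × 3/18 = 19.73 from the reservoir fund, for a payoff of 56.73.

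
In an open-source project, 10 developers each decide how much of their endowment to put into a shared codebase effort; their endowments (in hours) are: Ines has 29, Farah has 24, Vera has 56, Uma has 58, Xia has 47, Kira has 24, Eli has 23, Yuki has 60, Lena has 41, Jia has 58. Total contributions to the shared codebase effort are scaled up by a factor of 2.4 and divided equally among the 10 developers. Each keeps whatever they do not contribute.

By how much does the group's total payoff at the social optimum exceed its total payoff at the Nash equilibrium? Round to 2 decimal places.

588.00 hours

The private return per contributed unit is 2.4/10 = 0.2400 < 1 for every player regardless of endowment, so the Nash equilibrium is zero contribution and the group total is Σ E_j = 29 + 24 + 56 + 58 + 47 + 24 + 23 + 60 + 41 + 58 = 420.
Each contributed unit returns 2.400 to the group, so the social optimum is full contribution by everyone: group total = 2.400 × 420 = 1008.00.
Efficiency loss = (2.400 − 1) × 420 = 588.00.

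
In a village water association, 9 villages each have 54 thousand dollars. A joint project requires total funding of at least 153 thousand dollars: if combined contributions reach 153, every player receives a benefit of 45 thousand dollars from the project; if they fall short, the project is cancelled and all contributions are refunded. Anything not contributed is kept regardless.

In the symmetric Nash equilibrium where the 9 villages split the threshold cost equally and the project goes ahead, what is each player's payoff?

Equal share of the threshold: 153/9 = 17.
At this profile no one gains by cutting their contribution: any cut drops the total below 153, the project is cancelled, contributions are refunded, and the deviator ends with 54, which is less than 54 − 17 + 45 = 82. Contributing more than 17 just wastes the excess. So contributing exactly 17 is a best response.
Each player's payoff: 54 − 17 + 45 = 82.

82 thousand dollars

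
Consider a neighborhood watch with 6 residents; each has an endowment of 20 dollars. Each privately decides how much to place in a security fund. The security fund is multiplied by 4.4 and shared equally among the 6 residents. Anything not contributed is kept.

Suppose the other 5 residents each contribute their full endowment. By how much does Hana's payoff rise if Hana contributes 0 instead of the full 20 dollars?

Switching from a contribution of 20 to 0 lets Hana keep an extra 20 dollars, but lowers the security fund by 20, which costs Hana their own share of that drop: 4.4/6 × 20 = 14.67.
Net gain = 20 − 14.67 = 5.33. The private return per contributed unit (0.7333) is below 1, so free-riding is indeed the best response regardless of what the others do.

5.33 dollars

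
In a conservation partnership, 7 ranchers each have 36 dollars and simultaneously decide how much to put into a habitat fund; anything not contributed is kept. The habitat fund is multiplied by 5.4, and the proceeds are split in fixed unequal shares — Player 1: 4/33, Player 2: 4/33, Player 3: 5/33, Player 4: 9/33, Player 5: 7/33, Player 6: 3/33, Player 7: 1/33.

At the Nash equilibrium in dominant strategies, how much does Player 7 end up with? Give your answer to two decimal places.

47.78 dollars

A player with share s gets back 5.4·s per unit contributed, so full contribution is dominant for anyone with s > 1/5.4 = 0.1852 and zero contribution is dominant for anyone below.
The shares above 0.1852 belong to Player 4 and Player 5, contributing 36 each; the remaining 5 contribute 0. Total contributed: 72.
Player 7 keeps 36 and receives 5.4 × 72 × 1/33 = 11.78 from the habitat fund, for a payoff of 47.78.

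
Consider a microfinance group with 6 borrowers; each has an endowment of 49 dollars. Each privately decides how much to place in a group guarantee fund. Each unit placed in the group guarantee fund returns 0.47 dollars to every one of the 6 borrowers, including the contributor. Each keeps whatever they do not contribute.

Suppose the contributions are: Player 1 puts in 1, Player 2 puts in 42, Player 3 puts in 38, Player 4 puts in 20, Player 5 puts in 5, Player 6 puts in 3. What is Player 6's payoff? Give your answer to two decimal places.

97.23 dollars

Total contributed: 1 + 42 + 38 + 20 + 5 + 3 = 109.
Each receives 0.47 × 109 = 51.23 from the group guarantee fund.
Player 6 keeps 49 − 3 = 46, so Player 6's payoff is 46 + 51.23 = 97.23.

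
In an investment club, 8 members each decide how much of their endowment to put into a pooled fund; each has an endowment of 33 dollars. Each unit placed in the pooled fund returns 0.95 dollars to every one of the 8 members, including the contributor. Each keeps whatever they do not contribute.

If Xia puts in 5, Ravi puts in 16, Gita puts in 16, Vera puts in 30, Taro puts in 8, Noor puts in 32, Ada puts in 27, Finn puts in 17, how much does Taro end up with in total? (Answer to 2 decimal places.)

Total contributed: 5 + 16 + 16 + 30 + 8 + 32 + 27 + 17 = 151.
Each receives 0.95 × 151 = 143.45 from the pooled fund.
Taro keeps 33 − 8 = 25, so Taro's payoff is 25 + 143.45 = 168.45.

168.45 dollars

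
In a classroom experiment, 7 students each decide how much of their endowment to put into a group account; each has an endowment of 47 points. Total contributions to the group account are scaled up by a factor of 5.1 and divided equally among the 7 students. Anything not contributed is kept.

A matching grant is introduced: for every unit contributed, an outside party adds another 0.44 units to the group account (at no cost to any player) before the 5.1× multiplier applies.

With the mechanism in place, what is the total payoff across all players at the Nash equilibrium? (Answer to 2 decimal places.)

The effective private return per unit is now 5.1 × 1.44 / 7 = 1.0491 > 1, so every player's dominant strategy flips to full contribution.
At the Nash equilibrium everyone contributes 47. Group total payoff = 5.1 × 1.44 × 329 = 2416.18.

2416.18 points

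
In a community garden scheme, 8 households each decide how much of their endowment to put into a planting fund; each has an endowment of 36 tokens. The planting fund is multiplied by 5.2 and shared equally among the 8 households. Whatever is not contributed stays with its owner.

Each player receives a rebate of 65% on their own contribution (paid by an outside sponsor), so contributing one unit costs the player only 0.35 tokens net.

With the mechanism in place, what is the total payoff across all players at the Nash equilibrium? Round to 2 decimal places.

With the mechanism, a contributed unit returns (5.2/8) / 0.35 = 1.8571 per unit of net cost to the contributor — now above 1 — so contributing fully is weakly dominant for every player.
At the Nash equilibrium everyone contributes 36. Group total payoff = 8 × (36 × 0.65 + 5.2 × 36) = 1684.80.

1684.80 tokens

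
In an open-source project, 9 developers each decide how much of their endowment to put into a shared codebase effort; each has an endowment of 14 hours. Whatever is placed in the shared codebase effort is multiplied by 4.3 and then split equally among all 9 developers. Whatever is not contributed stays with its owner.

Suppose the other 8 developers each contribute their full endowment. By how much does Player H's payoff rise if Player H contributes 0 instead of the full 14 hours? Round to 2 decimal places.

7.31 hours

Switching from a contribution of 14 to 0 lets Player H keep an extra 14 hours, but lowers the shared codebase effort by 14, which costs Player H their own share of that drop: 4.3/9 × 14 = 6.69.
Net gain = 14 − 6.69 = 7.31. The private return per contributed unit (0.4778) is below 1, so free-riding is indeed the best response regardless of what the others do.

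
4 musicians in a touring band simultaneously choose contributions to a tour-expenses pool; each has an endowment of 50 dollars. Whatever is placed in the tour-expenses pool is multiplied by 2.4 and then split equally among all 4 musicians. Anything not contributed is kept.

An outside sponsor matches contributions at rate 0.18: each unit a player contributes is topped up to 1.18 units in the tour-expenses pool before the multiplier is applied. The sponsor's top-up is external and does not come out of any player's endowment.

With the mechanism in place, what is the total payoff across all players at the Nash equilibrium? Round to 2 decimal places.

Even with the mechanism, each unit contributed returns only 2.4 × 1.18 / 4 = 0.7080 per unit of net cost, so contributing nothing is still dominant.
At the Nash equilibrium no one contributes; group total payoff = 4 × 50 = 200.

200.00 dollars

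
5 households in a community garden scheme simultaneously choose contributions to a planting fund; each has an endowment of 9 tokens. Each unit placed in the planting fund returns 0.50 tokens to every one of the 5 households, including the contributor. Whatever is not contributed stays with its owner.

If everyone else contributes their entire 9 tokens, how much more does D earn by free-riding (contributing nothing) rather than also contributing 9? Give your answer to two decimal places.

4.50 tokens

Switching from a contribution of 9 to 0 lets D keep an extra 9 tokens, but lowers the planting fund by 9, which costs D their own share of that drop: 0.50 × 9 = 4.50.
Net gain = 9 − 4.50 = 4.50. The private return per contributed unit (0.50) is below 1, so free-riding is indeed the best response regardless of what the others do.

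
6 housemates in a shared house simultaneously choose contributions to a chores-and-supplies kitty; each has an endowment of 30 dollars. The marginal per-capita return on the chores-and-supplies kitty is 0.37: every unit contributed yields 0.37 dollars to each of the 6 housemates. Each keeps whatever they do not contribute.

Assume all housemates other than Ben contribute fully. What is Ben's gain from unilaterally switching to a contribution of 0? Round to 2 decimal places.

18.90 dollars

Switching from a contribution of 30 to 0 lets Ben keep an extra 30 dollars, but lowers the chores-and-supplies kitty by 30, which costs Ben their own share of that drop: 0.37 × 30 = 11.10.
Net gain = 30 − 11.10 = 18.90. The private return per contributed unit (0.37) is below 1, so free-riding is indeed the best response regardless of what the others do.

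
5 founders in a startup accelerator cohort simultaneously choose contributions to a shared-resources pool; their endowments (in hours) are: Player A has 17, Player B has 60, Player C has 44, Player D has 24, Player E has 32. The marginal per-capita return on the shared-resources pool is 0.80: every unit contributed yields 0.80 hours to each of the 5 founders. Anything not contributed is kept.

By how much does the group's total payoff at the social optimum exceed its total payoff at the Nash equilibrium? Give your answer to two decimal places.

The private return per contributed unit is 0.80 < 1 for everyone, so the Nash equilibrium is zero contribution and the group total is Σ E_j = 17 + 60 + 44 + 24 + 32 = 177.
Each contributed unit returns 4.000 to the group, so the social optimum is full contribution by everyone: group total = 4.000 × 177 = 708.00.
Efficiency loss = (4.000 − 1) × 177 = 531.00.

531.00 hours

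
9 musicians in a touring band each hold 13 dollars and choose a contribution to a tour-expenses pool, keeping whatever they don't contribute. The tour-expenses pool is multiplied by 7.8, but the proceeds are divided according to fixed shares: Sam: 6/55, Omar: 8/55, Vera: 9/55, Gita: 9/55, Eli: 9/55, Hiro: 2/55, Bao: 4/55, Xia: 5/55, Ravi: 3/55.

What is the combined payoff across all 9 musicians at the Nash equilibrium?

Each unit j contributes comes back to j as 7.8 × (j's share), so j prefers to contribute only if that share exceeds 1/7.8 = 0.1282; otherwise keeping the unit dominates.
Omar, Vera, Gita and Eli clear that bar, contributing 13 each; the remaining 5 contribute 0. Total contributed: 52.
The tour-expenses pool pays out 7.8 × 52 = 405.60 in total (split across the unequal shares, but the aggregate is all that matters for the group sum).
The 5 free-riders keep 13 each, adding 65. Group total = 65 + 405.60 = 470.60.

470.60 dollars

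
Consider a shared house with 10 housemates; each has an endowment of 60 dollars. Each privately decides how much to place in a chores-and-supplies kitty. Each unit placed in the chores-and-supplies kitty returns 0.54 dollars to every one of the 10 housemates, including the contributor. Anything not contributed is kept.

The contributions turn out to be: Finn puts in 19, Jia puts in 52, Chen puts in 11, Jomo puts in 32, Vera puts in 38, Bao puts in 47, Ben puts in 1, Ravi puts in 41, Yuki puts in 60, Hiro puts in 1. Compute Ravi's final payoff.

182.08 dollars

Total contributed: 19 + 52 + 11 + 32 + 38 + 47 + 1 + 41 + 60 + 1 = 302.
Each receives 0.54 × 302 = 163.08 from the chores-and-supplies kitty.
Ravi keeps 60 − 41 = 19, so Ravi's payoff is 19 + 163.08 = 182.08.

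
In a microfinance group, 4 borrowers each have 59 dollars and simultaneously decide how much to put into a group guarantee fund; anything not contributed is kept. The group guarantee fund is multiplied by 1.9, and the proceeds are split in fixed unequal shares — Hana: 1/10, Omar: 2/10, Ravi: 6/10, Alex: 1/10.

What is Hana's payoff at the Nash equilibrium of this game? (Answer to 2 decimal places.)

Each unit j contributes comes back to j as 1.9 × (j's share), so j prefers to contribute only if that share exceeds 1/1.9 = 0.5263; otherwise keeping the unit dominates.
Ravi alone (share 6/10) is above the threshold, contributing 59; the remaining 3 contribute 0. Total contributed: 59.
Hana keeps 59 and receives 1.9 × 59 × 1/10 = 11.21 from the group guarantee fund, for a payoff of 70.21.

70.21 dollars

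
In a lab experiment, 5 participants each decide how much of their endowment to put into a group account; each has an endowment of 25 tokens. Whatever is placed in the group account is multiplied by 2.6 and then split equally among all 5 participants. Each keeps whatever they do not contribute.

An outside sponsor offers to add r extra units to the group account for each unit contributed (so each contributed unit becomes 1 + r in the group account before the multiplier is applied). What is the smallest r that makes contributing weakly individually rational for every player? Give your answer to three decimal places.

With matching at rate r, one contributed unit becomes (1 + r) in the group account and returns 2.6 × (1 + r) / 5 to the contributor.
Setting this equal to 1: 1 + r = 5/2.6 = 1.9231.
So the minimum matching rate is r = 1.9231 − 1 = 0.923.

0.923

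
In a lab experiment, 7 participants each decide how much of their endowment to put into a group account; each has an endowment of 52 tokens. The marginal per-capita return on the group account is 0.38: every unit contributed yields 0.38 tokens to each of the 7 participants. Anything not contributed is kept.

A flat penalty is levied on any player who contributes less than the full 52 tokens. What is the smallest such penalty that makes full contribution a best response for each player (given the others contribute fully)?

32.24 tokens

Given the others contribute fully, the best deviation is to contribute 0 (any partial contribution still incurs the fine and gives up units whose private return 0.38 is below 1).
Deviating from 52 to 0 saves 52 tokens but forfeits the deviator's share of the drop in the group account: 0.38 × 52 = 19.76.
So the deviation gain is 52 − 19.76 = 32.24, and the fine must be at least 32.24 tokens to wipe it out.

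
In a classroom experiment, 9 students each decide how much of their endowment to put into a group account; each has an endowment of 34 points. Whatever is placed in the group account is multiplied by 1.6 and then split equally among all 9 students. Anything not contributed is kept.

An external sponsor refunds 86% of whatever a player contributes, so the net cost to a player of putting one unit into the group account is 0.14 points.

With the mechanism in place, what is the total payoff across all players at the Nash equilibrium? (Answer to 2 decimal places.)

752.76 points

The effective private return per unit is now (1.6/9) / 0.14 = 1.2698 > 1, so every player's dominant strategy flips to full contribution.
At the Nash equilibrium everyone contributes 34. Group total payoff = 9 × (34 × 0.86 + 1.6 × 34) = 752.76.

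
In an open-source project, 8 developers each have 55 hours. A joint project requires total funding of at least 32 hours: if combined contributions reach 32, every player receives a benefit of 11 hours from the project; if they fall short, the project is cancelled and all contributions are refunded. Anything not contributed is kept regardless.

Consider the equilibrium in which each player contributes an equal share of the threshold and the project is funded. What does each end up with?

Equal share of the threshold: 32/8 = 4.
At this profile no one gains by cutting their contribution: any cut drops the total below 32, the project is cancelled, contributions are refunded, and the deviator ends with 55, which is less than 55 − 4 + 11 = 62. Contributing more than 4 just wastes the excess. So contributing exactly 4 is a best response.
Each player's payoff: 55 − 4 + 11 = 62.

62 hours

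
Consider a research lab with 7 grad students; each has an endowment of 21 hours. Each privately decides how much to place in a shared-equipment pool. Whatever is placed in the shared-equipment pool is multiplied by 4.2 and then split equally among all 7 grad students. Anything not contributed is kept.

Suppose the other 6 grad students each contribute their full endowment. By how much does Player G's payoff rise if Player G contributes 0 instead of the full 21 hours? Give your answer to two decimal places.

8.40 hours

Switching from a contribution of 21 to 0 lets Player G keep an extra 21 hours, but lowers the shared-equipment pool by 21, which costs Player G their own share of that drop: 4.2/7 × 21 = 12.60.
Net gain = 21 − 12.60 = 8.40. The private return per contributed unit (0.6000) is below 1, so free-riding is indeed the best response regardless of what the others do.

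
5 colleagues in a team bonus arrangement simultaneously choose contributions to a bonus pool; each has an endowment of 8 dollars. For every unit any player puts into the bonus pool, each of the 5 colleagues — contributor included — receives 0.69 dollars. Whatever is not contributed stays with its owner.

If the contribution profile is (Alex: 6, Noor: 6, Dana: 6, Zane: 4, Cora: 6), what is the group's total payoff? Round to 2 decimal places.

108.60 dollars

Total contributed: 6 + 6 + 6 + 4 + 6 = 28; total kept: 5 × 8 − 28 = 12.
The bonus pool pays out 0.69 × 5 × 28 = 96.60 in aggregate.
Group total = 12 + 96.60 = 108.60.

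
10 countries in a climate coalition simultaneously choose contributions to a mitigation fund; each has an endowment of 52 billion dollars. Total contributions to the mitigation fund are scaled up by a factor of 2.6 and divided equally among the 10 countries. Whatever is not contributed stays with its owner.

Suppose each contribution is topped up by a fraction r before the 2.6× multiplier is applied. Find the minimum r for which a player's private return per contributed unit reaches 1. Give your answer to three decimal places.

2.846

With matching at rate r, one contributed unit becomes (1 + r) in the mitigation fund and returns 2.6 × (1 + r) / 10 to the contributor.
Setting this equal to 1: 1 + r = 10/2.6 = 3.8462.
So the minimum matching rate is r = 3.8462 − 1 = 2.846.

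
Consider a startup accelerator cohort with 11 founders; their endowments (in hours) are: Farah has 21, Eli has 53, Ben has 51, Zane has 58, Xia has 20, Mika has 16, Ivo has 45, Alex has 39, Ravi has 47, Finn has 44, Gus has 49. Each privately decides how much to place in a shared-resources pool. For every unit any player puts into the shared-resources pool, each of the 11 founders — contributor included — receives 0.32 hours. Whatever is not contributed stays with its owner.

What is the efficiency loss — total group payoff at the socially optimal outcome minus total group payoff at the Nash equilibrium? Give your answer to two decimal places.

1116.36 hours

The private return per contributed unit is 0.32 < 1 for everyone, so the Nash equilibrium is zero contribution and the group total is Σ E_j = 21 + 53 + 51 + 58 + 20 + 16 + 45 + 39 + 47 + 44 + 49 = 443.
Each contributed unit returns 3.520 to the group, so the social optimum is full contribution by everyone: group total = 3.520 × 443 = 1559.36.
Efficiency loss = (3.520 − 1) × 443 = 1116.36.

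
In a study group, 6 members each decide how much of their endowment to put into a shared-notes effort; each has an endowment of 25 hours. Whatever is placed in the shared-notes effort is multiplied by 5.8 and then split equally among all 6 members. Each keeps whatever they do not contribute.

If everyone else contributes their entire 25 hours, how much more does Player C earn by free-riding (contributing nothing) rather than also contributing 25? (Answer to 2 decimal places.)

Switching from a contribution of 25 to 0 lets Player C keep an extra 25 hours, but lowers the shared-notes effort by 25, which costs Player C their own share of that drop: 5.8/6 × 25 = 24.17.
Net gain = 25 − 24.17 = 0.83. The private return per contributed unit (0.9667) is below 1, so free-riding is indeed the best response regardless of what the others do.

0.83 hours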